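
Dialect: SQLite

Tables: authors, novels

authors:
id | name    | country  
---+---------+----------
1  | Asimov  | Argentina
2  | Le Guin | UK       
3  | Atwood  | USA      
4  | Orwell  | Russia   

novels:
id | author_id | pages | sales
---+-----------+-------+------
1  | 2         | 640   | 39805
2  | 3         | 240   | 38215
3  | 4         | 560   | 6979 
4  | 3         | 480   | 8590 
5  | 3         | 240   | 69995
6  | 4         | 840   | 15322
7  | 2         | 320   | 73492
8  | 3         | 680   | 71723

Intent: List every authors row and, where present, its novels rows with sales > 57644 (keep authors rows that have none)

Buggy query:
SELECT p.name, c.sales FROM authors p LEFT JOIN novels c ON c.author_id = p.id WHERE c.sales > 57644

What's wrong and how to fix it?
Bug: Filtering c.sales in WHERE discards the NULL rows produced by LEFT JOIN, turning it into an inner join

Fix: Put 'c.sales > 57644' in the JOIN's ON clause instead of WHERE

Corrected query:
SELECT p.name, c.sales FROM authors p LEFT JOIN novels c ON c.author_id = p.id AND c.sales > 57644

Result:
name    | sales
--------+------
Asimov  | NULL 
Le Guin | 73492
Atwood  | 69995
Atwood  | 71723
Orwell  | NULL 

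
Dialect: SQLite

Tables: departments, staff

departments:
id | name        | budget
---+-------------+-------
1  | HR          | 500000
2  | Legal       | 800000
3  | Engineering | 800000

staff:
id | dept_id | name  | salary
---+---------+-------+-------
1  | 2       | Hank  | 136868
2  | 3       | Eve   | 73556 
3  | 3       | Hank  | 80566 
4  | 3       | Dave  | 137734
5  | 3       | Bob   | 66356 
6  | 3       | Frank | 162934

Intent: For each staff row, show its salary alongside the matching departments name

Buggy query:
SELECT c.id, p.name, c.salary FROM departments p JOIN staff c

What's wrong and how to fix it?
Bug: Missing join condition: each staff row is matched to all departments rows instead of just its own

Fix: Specify the join condition linking the foreign key to the parent id

Corrected query:
SELECT c.id, p.name, c.salary FROM departments p JOIN staff c ON c.dept_id = p.id

Result:
id | name        | salary
---+-------------+-------
1  | Legal       | 136868
2  | Engineering | 73556 
3  | Engineering | 80566 
4  | Engineering | 137734
5  | Engineering | 66356 
6  | Engineering | 162934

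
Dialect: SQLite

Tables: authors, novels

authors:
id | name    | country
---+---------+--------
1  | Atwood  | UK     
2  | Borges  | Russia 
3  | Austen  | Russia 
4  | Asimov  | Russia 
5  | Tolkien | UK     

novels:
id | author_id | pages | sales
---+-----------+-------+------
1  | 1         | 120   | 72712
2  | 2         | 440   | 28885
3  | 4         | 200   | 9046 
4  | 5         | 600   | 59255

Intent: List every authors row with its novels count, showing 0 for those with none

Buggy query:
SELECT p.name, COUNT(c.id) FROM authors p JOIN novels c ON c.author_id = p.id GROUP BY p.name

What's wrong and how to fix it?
Bug: INNER JOIN drops authors rows that have no matching novels rows

Fix: Use LEFT JOIN so parents without children still appear (COUNT(c.id) gives 0)

Corrected query:
SELECT p.name, COUNT(c.id) FROM authors p LEFT JOIN novels c ON c.author_id = p.id GROUP BY p.name

Result:
name    | COUNT(c.id)
--------+------------
Asimov  | 1          
Atwood  | 1          
Austen  | 0          
Borges  | 1          
Tolkien | 1          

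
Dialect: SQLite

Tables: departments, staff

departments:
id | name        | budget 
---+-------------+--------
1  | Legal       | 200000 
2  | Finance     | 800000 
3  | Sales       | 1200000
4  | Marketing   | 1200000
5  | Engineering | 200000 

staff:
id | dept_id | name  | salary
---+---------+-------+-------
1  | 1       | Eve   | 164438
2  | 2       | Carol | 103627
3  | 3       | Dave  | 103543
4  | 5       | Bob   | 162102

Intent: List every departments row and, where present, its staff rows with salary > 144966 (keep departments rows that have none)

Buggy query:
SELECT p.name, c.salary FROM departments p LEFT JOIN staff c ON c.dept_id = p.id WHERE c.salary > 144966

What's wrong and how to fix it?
Bug: A WHERE condition on the right-hand table after LEFT JOIN drops unmatched parents

Fix: Put 'c.salary > 144966' in the JOIN's ON clause instead of WHERE

Corrected query:
SELECT p.name, c.salary FROM departments p LEFT JOIN staff c ON c.dept_id = p.id AND c.salary > 144966

Result:
name        | salary
------------+-------
Legal       | 164438
Finance     | NULL  
Sales       | NULL  
Marketing   | NULL  
Engineering | 162102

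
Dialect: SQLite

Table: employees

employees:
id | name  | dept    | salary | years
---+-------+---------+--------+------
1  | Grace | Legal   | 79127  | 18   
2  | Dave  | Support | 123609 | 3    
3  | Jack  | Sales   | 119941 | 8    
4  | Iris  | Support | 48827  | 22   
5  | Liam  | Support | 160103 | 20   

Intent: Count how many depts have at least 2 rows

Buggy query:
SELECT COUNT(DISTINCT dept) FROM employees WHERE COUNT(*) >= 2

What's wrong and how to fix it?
Bug: WHERE filters individual rows, not groups, so a group-level COUNT is invalid there

Fix: Use a subquery that GROUPs and filters with HAVING, then count its rows

Corrected query:
SELECT COUNT(*) FROM (SELECT dept FROM employees GROUP BY dept HAVING COUNT(*) >= 2)

Result:
COUNT(*)
--------
1       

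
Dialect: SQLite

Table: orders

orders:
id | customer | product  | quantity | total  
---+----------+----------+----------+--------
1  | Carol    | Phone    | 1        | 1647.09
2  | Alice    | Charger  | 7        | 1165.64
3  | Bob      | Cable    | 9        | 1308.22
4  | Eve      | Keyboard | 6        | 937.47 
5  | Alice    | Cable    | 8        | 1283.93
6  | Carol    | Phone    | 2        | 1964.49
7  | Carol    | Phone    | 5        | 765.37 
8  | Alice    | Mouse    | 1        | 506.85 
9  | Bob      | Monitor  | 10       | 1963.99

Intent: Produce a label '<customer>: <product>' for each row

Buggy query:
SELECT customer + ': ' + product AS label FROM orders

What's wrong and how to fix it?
Bug: SQLite uses || for string concatenation; + coerces text to numbers (yielding 0)

Fix: Replace + with || to concatenate text

Corrected query:
SELECT customer || ': ' || product AS label FROM orders

Result:
label         
--------------
Carol: Phone  
Alice: Charger
Bob: Cable    
Eve: Keyboard 
Alice: Cable  
Carol: Phone  
Carol: Phone  
Alice: Mouse  
Bob: Monitor  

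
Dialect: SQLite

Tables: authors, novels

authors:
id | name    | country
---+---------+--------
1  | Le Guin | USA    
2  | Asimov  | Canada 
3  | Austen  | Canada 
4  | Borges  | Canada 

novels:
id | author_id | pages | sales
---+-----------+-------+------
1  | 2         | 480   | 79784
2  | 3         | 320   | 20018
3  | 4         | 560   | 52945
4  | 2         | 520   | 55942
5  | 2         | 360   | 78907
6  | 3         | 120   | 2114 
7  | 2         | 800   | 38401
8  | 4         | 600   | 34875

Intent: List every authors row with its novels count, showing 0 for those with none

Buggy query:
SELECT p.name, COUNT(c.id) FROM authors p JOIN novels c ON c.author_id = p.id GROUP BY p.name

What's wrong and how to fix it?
Bug: An inner join excludes parents with zero children

Fix: Switch to LEFT JOIN to retain unmatched parent rows

Corrected query:
SELECT p.name, COUNT(c.id) FROM authors p LEFT JOIN novels c ON c.author_id = p.id GROUP BY p.name

Result:
name    | COUNT(c.id)
--------+------------
Asimov  | 4          
Austen  | 2          
Borges  | 2          
Le Guin | 0          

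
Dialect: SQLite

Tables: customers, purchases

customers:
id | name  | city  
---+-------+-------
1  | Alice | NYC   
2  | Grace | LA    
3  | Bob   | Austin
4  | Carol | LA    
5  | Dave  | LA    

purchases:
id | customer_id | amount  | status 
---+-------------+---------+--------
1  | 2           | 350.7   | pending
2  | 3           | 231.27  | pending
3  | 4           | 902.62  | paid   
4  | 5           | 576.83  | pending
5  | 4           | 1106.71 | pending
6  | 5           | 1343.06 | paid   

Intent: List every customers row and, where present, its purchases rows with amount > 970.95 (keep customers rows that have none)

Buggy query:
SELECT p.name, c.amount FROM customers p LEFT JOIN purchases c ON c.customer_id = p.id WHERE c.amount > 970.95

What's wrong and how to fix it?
Bug: Filtering c.amount in WHERE discards the NULL rows produced by LEFT JOIN, turning it into an inner join

Fix: Move the right-table condition into the ON clause so unmatched parents are kept

Corrected query:
SELECT p.name, c.amount FROM customers p LEFT JOIN purchases c ON c.customer_id = p.id AND c.amount > 970.95

Result:
name  | amount 
------+--------
Alice | NULL   
Grace | NULL   
Bob   | NULL   
Carol | 1106.71
Dave  | 1343.06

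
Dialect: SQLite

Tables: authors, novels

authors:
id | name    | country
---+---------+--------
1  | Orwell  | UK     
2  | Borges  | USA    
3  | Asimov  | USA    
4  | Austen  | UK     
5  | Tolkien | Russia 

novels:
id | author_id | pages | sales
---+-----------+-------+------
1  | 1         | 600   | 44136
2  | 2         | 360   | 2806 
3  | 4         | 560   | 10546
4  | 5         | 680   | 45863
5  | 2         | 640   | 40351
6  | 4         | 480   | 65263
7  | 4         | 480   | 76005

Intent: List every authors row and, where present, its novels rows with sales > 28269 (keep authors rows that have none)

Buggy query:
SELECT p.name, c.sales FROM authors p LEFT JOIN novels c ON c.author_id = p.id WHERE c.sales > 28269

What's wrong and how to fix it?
Bug: Filtering c.sales in WHERE discards the NULL rows produced by LEFT JOIN, turning it into an inner join

Fix: Put 'c.sales > 28269' in the JOIN's ON clause instead of WHERE

Corrected query:
SELECT p.name, c.sales FROM authors p LEFT JOIN novels c ON c.author_id = p.id AND c.sales > 28269

Result:
name    | sales
--------+------
Orwell  | 44136
Borges  | 40351
Asimov  | NULL 
Austen  | 65263
Austen  | 76005
Tolkien | 45863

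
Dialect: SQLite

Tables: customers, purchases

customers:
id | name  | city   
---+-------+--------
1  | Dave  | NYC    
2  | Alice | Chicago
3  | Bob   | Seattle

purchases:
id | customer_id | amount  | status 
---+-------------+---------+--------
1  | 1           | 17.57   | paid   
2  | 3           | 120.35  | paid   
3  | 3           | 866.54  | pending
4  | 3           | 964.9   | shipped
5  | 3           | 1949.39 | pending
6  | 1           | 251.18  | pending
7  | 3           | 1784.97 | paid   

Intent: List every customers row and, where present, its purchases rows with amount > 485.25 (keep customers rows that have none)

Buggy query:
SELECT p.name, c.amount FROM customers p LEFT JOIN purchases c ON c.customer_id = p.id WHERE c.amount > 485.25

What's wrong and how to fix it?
Bug: Filtering c.amount in WHERE discards the NULL rows produced by LEFT JOIN, turning it into an inner join

Fix: Move the right-table condition into the ON clause so unmatched parents are kept

Corrected query:
SELECT p.name, c.amount FROM customers p LEFT JOIN purchases c ON c.customer_id = p.id AND c.amount > 485.25

Result:
name  | amount 
------+--------
Dave  | NULL   
Alice | NULL   
Bob   | 866.54 
Bob   | 964.9  
Bob   | 1784.97
Bob   | 1949.39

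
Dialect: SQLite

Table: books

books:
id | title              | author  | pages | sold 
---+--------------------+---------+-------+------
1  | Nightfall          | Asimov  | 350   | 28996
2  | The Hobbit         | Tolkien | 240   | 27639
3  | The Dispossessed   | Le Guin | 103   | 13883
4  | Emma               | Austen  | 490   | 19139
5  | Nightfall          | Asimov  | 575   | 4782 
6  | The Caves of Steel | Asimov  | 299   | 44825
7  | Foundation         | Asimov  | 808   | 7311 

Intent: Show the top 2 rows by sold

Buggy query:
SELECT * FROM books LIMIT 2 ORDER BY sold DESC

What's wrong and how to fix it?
Bug: LIMIT must come after ORDER BY

Fix: Swap the clauses: ORDER BY first, then LIMIT

Corrected query:
SELECT * FROM books ORDER BY sold DESC LIMIT 2

Result:
id | title              | author | pages | sold 
---+--------------------+--------+-------+------
6  | The Caves of Steel | Asimov | 299   | 44825
1  | Nightfall          | Asimov | 350   | 28996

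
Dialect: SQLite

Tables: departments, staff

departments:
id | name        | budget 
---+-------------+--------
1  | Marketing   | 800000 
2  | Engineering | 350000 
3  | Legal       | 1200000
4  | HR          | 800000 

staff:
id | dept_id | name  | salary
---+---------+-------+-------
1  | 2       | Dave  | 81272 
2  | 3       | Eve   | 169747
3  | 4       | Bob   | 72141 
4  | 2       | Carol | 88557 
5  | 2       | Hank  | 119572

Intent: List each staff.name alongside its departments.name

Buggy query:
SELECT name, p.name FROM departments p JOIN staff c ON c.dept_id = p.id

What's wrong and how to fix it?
Bug: 'name' exists in both joined tables, so the database can't tell which one is meant

Fix: Qualify the column with its table alias (c.name)

Corrected query:
SELECT c.name, p.name FROM departments p JOIN staff c ON c.dept_id = p.id

Result:
name  | name       
------+------------
Dave  | Engineering
Eve   | Legal      
Bob   | HR         
Carol | Engineering
Hank  | Engineering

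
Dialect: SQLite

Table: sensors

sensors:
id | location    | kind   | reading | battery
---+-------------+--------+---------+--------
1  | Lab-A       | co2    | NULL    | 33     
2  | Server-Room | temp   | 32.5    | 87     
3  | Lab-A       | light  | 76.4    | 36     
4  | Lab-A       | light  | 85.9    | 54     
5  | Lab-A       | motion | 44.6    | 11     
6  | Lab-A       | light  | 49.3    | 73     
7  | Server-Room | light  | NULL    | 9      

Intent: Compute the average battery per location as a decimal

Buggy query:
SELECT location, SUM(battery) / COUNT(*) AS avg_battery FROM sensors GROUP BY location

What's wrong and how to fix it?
Bug: SUM(battery) and COUNT(*) are both integers; the division truncates the fractional part

Fix: Cast one side to REAL so the division keeps the fractional part

Corrected query:
SELECT location, SUM(battery) * 1.0 / COUNT(*) AS avg_battery FROM sensors GROUP BY location

Result:
location    | avg_battery
------------+------------
Lab-A       | 41.4       
Server-Room | 48         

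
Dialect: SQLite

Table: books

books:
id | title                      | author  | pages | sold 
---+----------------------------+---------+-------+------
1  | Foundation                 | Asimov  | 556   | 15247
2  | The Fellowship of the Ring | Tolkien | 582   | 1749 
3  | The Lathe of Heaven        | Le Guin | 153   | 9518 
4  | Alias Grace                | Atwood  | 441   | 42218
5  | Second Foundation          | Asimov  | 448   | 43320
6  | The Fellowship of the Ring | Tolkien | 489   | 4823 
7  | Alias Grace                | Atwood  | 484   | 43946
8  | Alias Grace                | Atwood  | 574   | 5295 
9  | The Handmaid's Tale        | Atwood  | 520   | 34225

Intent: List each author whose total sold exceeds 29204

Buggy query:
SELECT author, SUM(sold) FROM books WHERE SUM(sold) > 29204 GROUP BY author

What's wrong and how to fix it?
Bug: SUM(sold) is an aggregate, but WHERE filters rows before aggregation

Fix: Move the aggregate condition to a HAVING clause

Corrected query:
SELECT author, SUM(sold) FROM books GROUP BY author HAVING SUM(sold) > 29204

Result:
author | SUM(sold)
-------+----------
Asimov | 58567    
Atwood | 125684   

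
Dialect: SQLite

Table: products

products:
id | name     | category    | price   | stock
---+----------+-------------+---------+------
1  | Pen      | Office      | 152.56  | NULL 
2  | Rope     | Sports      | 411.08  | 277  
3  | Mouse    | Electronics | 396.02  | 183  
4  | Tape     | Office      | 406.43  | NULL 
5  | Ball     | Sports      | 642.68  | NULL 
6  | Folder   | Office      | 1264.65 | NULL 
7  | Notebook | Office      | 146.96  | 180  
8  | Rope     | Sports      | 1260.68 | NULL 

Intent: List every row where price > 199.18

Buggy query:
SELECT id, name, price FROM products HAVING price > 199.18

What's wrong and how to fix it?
Bug: HAVING filters the output of aggregation, but this query has no GROUP BY and no aggregate functions, so SQLite rejects it (HAVING clause on a non-aggregate query); the condition here is per row

Fix: Use WHERE for row-level filtering

Corrected query:
SELECT id, name, price FROM products WHERE price > 199.18

Result:
id | name   | price  
---+--------+--------
2  | Rope   | 411.08 
3  | Mouse  | 396.02 
4  | Tape   | 406.43 
5  | Ball   | 642.68 
6  | Folder | 1264.65
8  | Rope   | 1260.68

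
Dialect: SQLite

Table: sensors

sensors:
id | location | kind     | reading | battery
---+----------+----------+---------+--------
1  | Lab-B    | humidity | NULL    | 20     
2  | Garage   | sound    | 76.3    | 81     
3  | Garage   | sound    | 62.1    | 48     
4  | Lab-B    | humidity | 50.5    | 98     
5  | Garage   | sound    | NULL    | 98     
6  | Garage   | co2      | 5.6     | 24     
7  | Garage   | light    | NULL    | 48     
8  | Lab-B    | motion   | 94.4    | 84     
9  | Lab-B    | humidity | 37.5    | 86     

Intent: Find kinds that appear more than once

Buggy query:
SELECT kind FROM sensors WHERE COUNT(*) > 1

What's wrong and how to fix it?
Bug: WHERE can't reference COUNT(*); aggregates are computed after WHERE

Fix: Group first, then use HAVING for the count condition

Corrected query:
SELECT kind FROM sensors GROUP BY kind HAVING COUNT(*) > 1

Result:
kind    
--------
humidity
sound   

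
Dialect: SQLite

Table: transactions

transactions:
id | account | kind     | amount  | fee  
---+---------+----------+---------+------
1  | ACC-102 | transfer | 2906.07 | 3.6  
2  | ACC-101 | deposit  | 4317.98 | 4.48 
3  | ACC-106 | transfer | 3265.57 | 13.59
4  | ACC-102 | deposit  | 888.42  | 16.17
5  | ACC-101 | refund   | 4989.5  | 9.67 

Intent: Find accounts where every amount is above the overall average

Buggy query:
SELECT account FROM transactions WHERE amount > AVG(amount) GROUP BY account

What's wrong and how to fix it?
Bug: WHERE evaluates per row before aggregation, so AVG() is unavailable

Fix: Use a subquery for AVG and a HAVING MIN(...) filter so the condition holds for every row in the group

Corrected query:
SELECT account FROM transactions GROUP BY account HAVING MIN(amount) > (SELECT AVG(amount) FROM transactions)

Result:
account
-------
ACC-101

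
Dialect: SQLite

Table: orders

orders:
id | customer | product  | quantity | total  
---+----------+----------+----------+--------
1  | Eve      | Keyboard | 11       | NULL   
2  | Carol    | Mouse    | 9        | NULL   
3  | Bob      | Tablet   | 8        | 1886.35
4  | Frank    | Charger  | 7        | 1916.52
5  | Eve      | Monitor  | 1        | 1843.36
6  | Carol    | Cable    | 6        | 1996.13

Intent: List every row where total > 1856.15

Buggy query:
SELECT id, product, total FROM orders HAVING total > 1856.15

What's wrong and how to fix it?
Bug: This is a non-aggregate query (no GROUP BY, no aggregates), so in SQLite the HAVING clause is invalid here; a row-level condition belongs in WHERE

Fix: Use WHERE for row-level filtering

Corrected query:
SELECT id, product, total FROM orders WHERE total > 1856.15

Result:
id | product | total  
---+---------+--------
3  | Tablet  | 1886.35
4  | Charger | 1916.52
6  | Cable   | 1996.13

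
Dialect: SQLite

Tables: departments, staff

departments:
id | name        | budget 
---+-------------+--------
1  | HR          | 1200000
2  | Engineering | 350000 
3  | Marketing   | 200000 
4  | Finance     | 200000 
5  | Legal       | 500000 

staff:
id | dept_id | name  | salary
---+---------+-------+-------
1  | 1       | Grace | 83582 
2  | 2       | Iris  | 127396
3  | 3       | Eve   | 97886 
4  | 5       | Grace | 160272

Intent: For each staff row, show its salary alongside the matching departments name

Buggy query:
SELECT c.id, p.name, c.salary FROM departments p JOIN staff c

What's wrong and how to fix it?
Bug: JOIN with no ON clause produces a cartesian product; every staff row pairs with every departments row

Fix: Add ON c.dept_id = p.id to the JOIN

Corrected query:
SELECT c.id, p.name, c.salary FROM departments p JOIN staff c ON c.dept_id = p.id

Result:
id | name        | salary
---+-------------+-------
1  | HR          | 83582 
2  | Engineering | 127396
3  | Marketing   | 97886 
4  | Legal       | 160272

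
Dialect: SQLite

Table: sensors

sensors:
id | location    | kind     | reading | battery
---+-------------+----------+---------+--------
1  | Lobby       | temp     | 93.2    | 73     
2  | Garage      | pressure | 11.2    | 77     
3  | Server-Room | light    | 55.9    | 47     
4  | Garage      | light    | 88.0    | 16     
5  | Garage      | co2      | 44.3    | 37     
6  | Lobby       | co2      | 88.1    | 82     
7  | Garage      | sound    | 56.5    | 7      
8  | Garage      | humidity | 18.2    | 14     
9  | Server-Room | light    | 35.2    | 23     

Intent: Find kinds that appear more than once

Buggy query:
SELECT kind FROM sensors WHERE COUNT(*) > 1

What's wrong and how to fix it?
Bug: WHERE can't reference COUNT(*); aggregates are computed after WHERE

Fix: Group first, then use HAVING for the count condition

Corrected query:
SELECT kind FROM sensors GROUP BY kind HAVING COUNT(*) > 1

Result:
kind 
-----
co2  
light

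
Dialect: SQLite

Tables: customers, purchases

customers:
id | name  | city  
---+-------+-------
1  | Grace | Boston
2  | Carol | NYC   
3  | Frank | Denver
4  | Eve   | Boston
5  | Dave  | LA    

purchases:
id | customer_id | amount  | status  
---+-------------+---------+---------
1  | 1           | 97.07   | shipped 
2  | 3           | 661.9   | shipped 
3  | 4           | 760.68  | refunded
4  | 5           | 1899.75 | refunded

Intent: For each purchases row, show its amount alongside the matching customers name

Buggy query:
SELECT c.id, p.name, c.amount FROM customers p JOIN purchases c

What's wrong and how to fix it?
Bug: Missing join condition: each purchases row is matched to all customers rows instead of just its own

Fix: Specify the join condition linking the foreign key to the parent id

Corrected query:
SELECT c.id, p.name, c.amount FROM customers p JOIN purchases c ON c.customer_id = p.id

Result:
id | name  | amount 
---+-------+--------
1  | Grace | 97.07  
2  | Frank | 661.9  
3  | Eve   | 760.68 
4  | Dave  | 1899.75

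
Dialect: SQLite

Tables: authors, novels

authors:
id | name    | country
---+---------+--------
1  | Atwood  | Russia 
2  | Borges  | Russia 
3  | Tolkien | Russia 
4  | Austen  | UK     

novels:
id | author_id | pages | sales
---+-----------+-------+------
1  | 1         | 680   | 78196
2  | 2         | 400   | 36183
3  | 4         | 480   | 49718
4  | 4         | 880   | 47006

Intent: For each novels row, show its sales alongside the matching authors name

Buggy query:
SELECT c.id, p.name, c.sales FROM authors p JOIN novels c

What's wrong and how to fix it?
Bug: Missing join condition: each novels row is matched to all authors rows instead of just its own

Fix: Add ON c.author_id = p.id to the JOIN

Corrected query:
SELECT c.id, p.name, c.sales FROM authors p JOIN novels c ON c.author_id = p.id

Result:
id | name   | sales
---+--------+------
1  | Atwood | 78196
2  | Borges | 36183
3  | Austen | 49718
4  | Austen | 47006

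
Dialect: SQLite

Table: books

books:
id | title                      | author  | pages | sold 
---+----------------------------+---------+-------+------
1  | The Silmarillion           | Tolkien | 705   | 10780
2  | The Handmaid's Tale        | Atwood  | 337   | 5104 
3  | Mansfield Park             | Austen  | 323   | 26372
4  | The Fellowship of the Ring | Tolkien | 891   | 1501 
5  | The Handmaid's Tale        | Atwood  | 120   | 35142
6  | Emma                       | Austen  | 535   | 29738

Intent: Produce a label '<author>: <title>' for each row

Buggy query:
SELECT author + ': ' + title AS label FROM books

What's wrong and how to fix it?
Bug: '+' is numeric addition; on text columns SQLite converts them to 0 instead of concatenating

Fix: Replace + with || to concatenate text

Corrected query:
SELECT author || ': ' || title AS label FROM books

Result:
label                              
-----------------------------------
Tolkien: The Silmarillion          
Atwood: The Handmaid's Tale        
Austen: Mansfield Park             
Tolkien: The Fellowship of the Ring
Atwood: The Handmaid's Tale        
Austen: Emma                       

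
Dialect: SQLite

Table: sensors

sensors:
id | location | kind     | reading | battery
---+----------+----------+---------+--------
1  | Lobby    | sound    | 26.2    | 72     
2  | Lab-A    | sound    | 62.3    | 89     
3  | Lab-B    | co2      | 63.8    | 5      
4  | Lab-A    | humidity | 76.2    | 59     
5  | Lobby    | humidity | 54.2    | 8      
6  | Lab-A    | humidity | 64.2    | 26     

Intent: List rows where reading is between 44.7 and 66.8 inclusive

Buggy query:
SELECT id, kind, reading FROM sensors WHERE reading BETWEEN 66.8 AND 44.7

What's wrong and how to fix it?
Bug: The bounds are reversed; BETWEEN a AND b requires a <= b to match anything

Fix: Swap the bounds so the smaller value comes first

Corrected query:
SELECT id, kind, reading FROM sensors WHERE reading BETWEEN 44.7 AND 66.8

Result:
id | kind     | reading
---+----------+--------
2  | sound    | 62.3   
3  | co2      | 63.8   
5  | humidity | 54.2   
6  | humidity | 64.2   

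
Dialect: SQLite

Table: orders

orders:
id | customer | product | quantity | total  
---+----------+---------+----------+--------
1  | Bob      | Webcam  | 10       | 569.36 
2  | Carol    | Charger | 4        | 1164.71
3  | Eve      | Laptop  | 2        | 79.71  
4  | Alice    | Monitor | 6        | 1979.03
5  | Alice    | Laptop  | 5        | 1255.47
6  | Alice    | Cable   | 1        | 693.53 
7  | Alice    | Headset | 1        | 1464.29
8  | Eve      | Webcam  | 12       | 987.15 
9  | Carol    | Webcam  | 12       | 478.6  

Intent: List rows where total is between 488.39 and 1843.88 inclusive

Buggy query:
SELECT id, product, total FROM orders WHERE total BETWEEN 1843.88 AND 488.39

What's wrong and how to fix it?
Bug: The bounds are reversed; BETWEEN a AND b requires a <= b to match anything

Fix: Swap the bounds so the smaller value comes first

Corrected query:
SELECT id, product, total FROM orders WHERE total BETWEEN 488.39 AND 1843.88

Result:
id | product | total  
---+---------+--------
1  | Webcam  | 569.36 
2  | Charger | 1164.71
5  | Laptop  | 1255.47
6  | Cable   | 693.53 
7  | Headset | 1464.29
8  | Webcam  | 987.15 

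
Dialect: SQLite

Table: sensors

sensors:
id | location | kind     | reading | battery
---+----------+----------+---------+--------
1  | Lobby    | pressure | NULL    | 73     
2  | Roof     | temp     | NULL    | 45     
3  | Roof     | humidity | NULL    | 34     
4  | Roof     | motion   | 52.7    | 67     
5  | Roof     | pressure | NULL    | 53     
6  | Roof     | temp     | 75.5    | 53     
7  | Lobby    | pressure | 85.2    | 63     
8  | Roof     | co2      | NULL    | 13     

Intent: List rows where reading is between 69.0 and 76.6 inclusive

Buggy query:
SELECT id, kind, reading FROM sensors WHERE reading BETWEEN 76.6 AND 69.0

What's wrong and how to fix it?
Bug: BETWEEN expects the lower bound first; with 76.6 AND 69.0 the range is empty

Fix: Write BETWEEN 69.0 AND 76.6

Corrected query:
SELECT id, kind, reading FROM sensors WHERE reading BETWEEN 69.0 AND 76.6

Result:
id | kind | reading
---+------+--------
6  | temp | 75.5   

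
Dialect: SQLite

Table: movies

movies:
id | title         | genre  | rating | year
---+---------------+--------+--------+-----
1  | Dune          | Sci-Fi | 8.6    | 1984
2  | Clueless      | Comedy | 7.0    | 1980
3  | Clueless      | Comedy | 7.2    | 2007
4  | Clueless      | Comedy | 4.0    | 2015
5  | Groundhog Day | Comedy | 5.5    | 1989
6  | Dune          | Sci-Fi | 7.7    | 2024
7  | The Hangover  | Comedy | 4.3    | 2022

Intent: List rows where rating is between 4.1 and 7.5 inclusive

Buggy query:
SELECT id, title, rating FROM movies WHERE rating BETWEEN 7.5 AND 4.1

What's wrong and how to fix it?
Bug: The bounds are reversed; BETWEEN a AND b requires a <= b to match anything

Fix: Write BETWEEN 4.1 AND 7.5

Corrected query:
SELECT id, title, rating FROM movies WHERE rating BETWEEN 4.1 AND 7.5

Result:
id | title         | rating
---+---------------+-------
2  | Clueless      | 7     
3  | Clueless      | 7.2   
5  | Groundhog Day | 5.5   
7  | The Hangover  | 4.3   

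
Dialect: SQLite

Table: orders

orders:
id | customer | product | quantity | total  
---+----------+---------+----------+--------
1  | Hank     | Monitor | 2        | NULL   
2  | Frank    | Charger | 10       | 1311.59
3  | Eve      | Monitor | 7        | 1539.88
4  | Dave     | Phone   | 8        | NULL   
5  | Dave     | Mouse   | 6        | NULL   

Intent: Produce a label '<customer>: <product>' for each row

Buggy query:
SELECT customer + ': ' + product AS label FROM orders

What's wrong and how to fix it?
Bug: '+' is numeric addition; on text columns SQLite converts them to 0 instead of concatenating

Fix: Replace + with || to concatenate text

Corrected query:
SELECT customer || ': ' || product AS label FROM orders

Result:
label         
--------------
Hank: Monitor 
Frank: Charger
Eve: Monitor  
Dave: Phone   
Dave: Mouse   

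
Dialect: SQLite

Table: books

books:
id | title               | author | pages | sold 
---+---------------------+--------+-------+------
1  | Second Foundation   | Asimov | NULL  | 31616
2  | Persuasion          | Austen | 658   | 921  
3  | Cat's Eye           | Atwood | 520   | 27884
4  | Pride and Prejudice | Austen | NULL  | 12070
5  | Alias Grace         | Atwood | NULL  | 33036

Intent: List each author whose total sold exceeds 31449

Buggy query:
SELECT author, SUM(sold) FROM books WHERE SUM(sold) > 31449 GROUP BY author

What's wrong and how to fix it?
Bug: Aggregate functions cannot appear in a WHERE clause

Fix: Move the aggregate condition to a HAVING clause

Corrected query:
SELECT author, SUM(sold) FROM books GROUP BY author HAVING SUM(sold) > 31449

Result:
author | SUM(sold)
-------+----------
Asimov | 31616    
Atwood | 60920    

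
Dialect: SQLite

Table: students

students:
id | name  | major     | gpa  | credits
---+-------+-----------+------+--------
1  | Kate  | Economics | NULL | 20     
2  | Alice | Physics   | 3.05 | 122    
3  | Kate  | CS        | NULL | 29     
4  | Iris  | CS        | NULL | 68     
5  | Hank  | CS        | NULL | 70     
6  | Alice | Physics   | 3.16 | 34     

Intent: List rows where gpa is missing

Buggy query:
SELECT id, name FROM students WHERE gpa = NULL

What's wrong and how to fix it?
Bug: '= NULL' is always unknown in SQL three-valued logic, so no rows match

Fix: Use IS NULL to test for NULL

Corrected query:
SELECT id, name FROM students WHERE gpa IS NULL

Result:
id | name
---+-----
1  | Kate
3  | Kate
4  | Iris
5  | Hank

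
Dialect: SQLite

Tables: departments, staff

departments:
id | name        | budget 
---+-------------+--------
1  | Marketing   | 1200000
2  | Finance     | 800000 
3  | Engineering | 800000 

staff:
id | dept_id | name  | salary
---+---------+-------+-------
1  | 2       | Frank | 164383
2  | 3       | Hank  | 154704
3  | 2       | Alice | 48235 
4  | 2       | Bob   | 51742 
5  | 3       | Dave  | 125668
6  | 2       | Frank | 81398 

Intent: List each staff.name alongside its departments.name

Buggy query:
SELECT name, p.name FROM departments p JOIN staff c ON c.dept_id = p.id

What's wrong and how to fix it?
Bug: Both tables have a 'name' column; the unqualified reference is ambiguous

Fix: Prefix ambiguous columns with the table alias

Corrected query:
SELECT c.name, p.name FROM departments p JOIN staff c ON c.dept_id = p.id

Result:
name  | name       
------+------------
Frank | Finance    
Hank  | Engineering
Alice | Finance    
Bob   | Finance    
Dave  | Engineering
Frank | Finance    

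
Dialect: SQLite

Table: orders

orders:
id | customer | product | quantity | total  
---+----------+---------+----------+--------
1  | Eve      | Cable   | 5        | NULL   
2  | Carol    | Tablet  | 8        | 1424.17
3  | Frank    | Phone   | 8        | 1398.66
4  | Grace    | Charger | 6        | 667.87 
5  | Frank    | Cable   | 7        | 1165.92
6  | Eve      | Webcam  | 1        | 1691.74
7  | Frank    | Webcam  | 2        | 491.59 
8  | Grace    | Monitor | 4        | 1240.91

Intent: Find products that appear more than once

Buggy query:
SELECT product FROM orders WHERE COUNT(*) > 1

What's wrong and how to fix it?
Bug: COUNT(*) is an aggregate and cannot be used in WHERE

Fix: Group first, then use HAVING for the count condition

Corrected query:
SELECT product FROM orders GROUP BY product HAVING COUNT(*) > 1

Result:
product
-------
Cable  
Webcam 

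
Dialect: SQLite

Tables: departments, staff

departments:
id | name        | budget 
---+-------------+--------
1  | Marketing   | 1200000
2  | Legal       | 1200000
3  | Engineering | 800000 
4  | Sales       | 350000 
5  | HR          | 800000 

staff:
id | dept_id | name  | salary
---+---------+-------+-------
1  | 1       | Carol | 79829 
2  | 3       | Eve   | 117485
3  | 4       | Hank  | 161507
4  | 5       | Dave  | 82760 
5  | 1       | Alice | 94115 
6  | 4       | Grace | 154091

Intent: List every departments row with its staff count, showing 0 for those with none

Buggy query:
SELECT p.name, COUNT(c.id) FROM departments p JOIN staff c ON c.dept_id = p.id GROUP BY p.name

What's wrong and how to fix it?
Bug: INNER JOIN drops departments rows that have no matching staff rows

Fix: Use LEFT JOIN so parents without children still appear (COUNT(c.id) gives 0)

Corrected query:
SELECT p.name, COUNT(c.id) FROM departments p LEFT JOIN staff c ON c.dept_id = p.id GROUP BY p.name

Result:
name        | COUNT(c.id)
------------+------------
Engineering | 1          
HR          | 1          
Legal       | 0          
Marketing   | 2          
Sales       | 2          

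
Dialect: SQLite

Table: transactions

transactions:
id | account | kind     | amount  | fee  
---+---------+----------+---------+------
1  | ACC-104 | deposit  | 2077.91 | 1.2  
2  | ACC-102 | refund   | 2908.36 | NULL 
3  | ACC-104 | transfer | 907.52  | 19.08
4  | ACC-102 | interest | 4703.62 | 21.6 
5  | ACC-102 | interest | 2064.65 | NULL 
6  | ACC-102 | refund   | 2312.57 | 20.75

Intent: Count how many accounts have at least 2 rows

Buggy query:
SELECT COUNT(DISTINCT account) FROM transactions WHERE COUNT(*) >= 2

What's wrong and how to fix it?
Bug: WHERE filters individual rows, not groups, so a group-level COUNT is invalid there

Fix: Group first with HAVING COUNT(*) >= 2, then COUNT the resulting groups

Corrected query:
SELECT COUNT(*) FROM (SELECT account FROM transactions GROUP BY account HAVING COUNT(*) >= 2)

Result:
COUNT(*)
--------
2       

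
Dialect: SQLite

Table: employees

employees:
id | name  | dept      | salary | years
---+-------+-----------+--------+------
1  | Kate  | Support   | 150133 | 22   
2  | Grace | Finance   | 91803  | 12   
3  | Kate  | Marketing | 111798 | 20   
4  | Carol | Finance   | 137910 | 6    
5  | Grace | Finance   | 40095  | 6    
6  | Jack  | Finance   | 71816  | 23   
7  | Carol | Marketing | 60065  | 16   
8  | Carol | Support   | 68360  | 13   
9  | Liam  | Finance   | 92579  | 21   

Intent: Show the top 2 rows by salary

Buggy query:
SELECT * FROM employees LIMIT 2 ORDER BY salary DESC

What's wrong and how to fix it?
Bug: LIMIT must come after ORDER BY

Fix: Swap the clauses: ORDER BY first, then LIMIT

Corrected query:
SELECT * FROM employees ORDER BY salary DESC LIMIT 2

Result:
id | name  | dept    | salary | years
---+-------+---------+--------+------
1  | Kate  | Support | 150133 | 22   
4  | Carol | Finance | 137910 | 6    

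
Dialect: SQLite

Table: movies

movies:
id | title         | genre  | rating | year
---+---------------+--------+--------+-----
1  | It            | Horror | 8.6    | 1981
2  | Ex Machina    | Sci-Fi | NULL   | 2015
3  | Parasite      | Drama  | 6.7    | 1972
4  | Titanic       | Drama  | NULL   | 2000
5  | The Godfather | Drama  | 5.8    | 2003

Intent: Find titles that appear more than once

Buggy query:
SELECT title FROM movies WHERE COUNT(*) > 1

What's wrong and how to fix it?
Bug: COUNT(*) is an aggregate and cannot be used in WHERE

Fix: Group first, then use HAVING for the count condition

Corrected query:
SELECT title FROM movies GROUP BY title HAVING COUNT(*) > 1

Result:
(no rows)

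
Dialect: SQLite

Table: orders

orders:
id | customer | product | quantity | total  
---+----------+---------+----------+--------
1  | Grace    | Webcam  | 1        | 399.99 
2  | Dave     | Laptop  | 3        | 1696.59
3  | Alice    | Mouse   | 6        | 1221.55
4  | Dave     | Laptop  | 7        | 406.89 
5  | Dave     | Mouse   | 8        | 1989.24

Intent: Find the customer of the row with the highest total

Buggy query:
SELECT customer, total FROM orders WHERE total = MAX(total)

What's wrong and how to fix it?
Bug: WHERE is evaluated per row; an aggregate over the whole table isn't defined there

Fix: Wrap MAX in a scalar subquery so WHERE compares against a single value

Corrected query:
SELECT customer, total FROM orders WHERE total = (SELECT MAX(total) FROM orders)

Result:
customer | total  
---------+--------
Dave     | 1989.24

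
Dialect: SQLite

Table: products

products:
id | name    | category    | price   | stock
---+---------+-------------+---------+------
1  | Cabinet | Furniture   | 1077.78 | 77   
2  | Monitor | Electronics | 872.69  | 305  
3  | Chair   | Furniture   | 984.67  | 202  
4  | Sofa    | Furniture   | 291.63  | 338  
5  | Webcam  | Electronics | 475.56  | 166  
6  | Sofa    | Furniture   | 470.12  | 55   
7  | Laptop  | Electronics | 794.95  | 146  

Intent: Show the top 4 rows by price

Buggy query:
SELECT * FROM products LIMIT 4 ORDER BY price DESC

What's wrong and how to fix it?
Bug: ORDER BY cannot follow LIMIT; LIMIT is the final clause

Fix: Swap the clauses: ORDER BY first, then LIMIT

Corrected query:
SELECT * FROM products ORDER BY price DESC LIMIT 4

Result:
id | name    | category    | price   | stock
---+---------+-------------+---------+------
1  | Cabinet | Furniture   | 1077.78 | 77   
3  | Chair   | Furniture   | 984.67  | 202  
2  | Monitor | Electronics | 872.69  | 305  
7  | Laptop  | Electronics | 794.95  | 146  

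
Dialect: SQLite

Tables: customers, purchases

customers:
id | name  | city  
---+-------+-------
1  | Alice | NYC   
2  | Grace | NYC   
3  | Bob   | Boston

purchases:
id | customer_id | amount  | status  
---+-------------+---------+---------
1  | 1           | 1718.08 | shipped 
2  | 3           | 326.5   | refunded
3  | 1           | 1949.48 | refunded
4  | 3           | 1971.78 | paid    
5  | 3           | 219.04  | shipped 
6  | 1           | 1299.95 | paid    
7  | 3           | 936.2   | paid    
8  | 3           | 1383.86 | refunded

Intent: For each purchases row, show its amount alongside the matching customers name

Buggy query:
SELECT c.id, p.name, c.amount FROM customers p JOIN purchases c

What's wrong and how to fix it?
Bug: JOIN with no ON clause produces a cartesian product; every purchases row pairs with every customers row

Fix: Specify the join condition linking the foreign key to the parent id

Corrected query:
SELECT c.id, p.name, c.amount FROM customers p JOIN purchases c ON c.customer_id = p.id

Result:
id | name  | amount 
---+-------+--------
1  | Alice | 1718.08
2  | Bob   | 326.5  
3  | Alice | 1949.48
4  | Bob   | 1971.78
5  | Bob   | 219.04 
6  | Alice | 1299.95
7  | Bob   | 936.2  
8  | Bob   | 1383.86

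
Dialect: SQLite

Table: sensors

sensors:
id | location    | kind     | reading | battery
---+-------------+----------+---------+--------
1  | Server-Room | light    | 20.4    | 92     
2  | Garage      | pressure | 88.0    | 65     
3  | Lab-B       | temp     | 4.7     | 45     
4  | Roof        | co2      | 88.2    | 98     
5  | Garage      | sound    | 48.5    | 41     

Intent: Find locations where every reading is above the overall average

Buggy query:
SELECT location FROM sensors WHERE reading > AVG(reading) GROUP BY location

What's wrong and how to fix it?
Bug: AVG() is an aggregate; it can't sit directly in WHERE

Fix: Use a subquery for AVG and a HAVING MIN(...) filter so the condition holds for every row in the group

Corrected query:
SELECT location FROM sensors GROUP BY location HAVING MIN(reading) > (SELECT AVG(reading) FROM sensors)

Result:
location
--------
Roof    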